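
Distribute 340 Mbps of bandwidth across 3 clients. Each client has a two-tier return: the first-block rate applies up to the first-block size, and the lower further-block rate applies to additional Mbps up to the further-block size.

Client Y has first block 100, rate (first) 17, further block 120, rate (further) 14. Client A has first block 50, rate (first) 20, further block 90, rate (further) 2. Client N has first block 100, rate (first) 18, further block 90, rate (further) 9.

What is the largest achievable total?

Rank every tier by rate: Client A/tier1 20 > Client N/tier1 18 > Client Y/tier1 17 > Client Y/tier2 14 > Client N/tier2 9 > Client A/tier2 2.
Client A tier1 at 20: fill all 50 ; 290 left.
Client N tier1 at 18: fill all 100 ; 190 left.
Client Y/tier1 (17): +100 ; 90 left.
Client Y/tier2: +90 of 120 at 14; pool empty.
Total = 20×50 + 18×100 + 17×100 + 14×90 = 5760.

5760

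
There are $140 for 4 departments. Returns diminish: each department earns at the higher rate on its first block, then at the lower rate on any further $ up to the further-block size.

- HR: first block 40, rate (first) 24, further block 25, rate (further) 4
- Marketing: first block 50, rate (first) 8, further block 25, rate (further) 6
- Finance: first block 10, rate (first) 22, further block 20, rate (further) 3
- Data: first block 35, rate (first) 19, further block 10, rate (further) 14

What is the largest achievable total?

Rank every tier by rate: HR/T1 24 > Finance/T1 22 > Data/T1 19 > Data/T2 14 > Marketing/T1 8 > Marketing/T2 6 > HR/T2 4 > Finance/T2 3.
Fill HR T1 block (40 at 24) → 100 left.
Finance/T1 (22): +10 → 90 left.
Data/T1 (19): +35 → 55 left.
Fill Data T2 block (10 at 14) → 45 left.
Marketing/T1: +45 of 50 at 8; pool empty.
Total = 24×40 + 22×10 + 19×35 + 14×10 + 8×45 = 2345.

2345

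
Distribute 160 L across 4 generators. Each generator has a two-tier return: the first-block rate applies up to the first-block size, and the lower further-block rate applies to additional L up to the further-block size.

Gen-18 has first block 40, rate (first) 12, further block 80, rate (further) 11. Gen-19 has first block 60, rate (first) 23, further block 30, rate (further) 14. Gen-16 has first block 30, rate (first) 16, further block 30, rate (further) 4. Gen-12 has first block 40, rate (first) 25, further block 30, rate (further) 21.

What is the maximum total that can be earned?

3490

Treat each block as its own option and order by rate: Gen-12/T1 25 > Gen-19/T1 23 > Gen-12/T2 21 > Gen-16/T1 16 > Gen-19/T2 14 > Gen-18/T1 12 > Gen-18/T2 11 > Gen-16/T2 4.
Fill Gen-12 T1 block (40 at 25) ; 120 left.
Fill Gen-19 T1 block (60 at 23) ; 60 left.
Fill Gen-12 T2 block (30 at 21) ; 30 left.
Fill Gen-16 T1 block (30 at 16) ; 0 left.
Total = 25×40 + 23×60 + 21×30 + 16×30 = 3490.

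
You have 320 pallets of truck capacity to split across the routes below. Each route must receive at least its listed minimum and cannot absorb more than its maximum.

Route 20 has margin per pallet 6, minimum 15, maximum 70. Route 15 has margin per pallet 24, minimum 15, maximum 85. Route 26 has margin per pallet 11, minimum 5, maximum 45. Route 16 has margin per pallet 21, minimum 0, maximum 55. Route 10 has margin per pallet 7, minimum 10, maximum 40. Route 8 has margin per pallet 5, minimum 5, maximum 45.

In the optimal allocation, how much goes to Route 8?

Meeting every minimum uses 15+15+5+0+10+5 = 50 pallets, leaving 270.
Order the routes by margin per pallet: Route 15 24 > Route 16 21 > Route 26 11 > Route 10 7 > Route 20 6 > Route 8 5.
Give Route 15 70 more to hit its cap of 85 → 200 left.
Route 16: +55 to 55 (cap) → 145 left.
Give Route 26 40 more to hit its cap of 45 → 105 left.
Route 10 takes 30 more to reach its cap of 40 → 75 left.
Give Route 20 55 more to hit its cap of 70 → 20 left.
Route 8 has room for 40 more but only 20 remain, so it gets 25.

25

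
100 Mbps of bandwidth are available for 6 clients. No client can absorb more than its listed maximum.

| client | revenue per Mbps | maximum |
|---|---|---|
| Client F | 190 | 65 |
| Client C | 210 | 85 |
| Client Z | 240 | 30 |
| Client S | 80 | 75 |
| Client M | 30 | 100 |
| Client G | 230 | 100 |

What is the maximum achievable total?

23300

Highest revenue per Mbps first: Client Z 240 > Client G 230 > Client C 210 > Client F 190 > Client S 80 > Client M 30.
Give Client Z 30 to hit its cap of 30 ; 70 left.
Client G: +70 (room for 100) → 70. Pool exhausted.
Total = 240×30 + 230×70 = 23300.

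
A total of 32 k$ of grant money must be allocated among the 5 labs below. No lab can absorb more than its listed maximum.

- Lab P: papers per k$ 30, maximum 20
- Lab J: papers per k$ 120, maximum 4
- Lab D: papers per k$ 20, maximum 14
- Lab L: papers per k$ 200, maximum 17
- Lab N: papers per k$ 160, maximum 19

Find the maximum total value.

5800

Rank by papers per k$: Lab L 200 > Lab N 160 > Lab J 120 > Lab P 30 > Lab D 20.
Give Lab L 17 to hit its cap of 17 — 15 left.
Lab N has room for 19 but only 15 remain, so it gets 15.
Total = 200×17 + 160×15 = 5800.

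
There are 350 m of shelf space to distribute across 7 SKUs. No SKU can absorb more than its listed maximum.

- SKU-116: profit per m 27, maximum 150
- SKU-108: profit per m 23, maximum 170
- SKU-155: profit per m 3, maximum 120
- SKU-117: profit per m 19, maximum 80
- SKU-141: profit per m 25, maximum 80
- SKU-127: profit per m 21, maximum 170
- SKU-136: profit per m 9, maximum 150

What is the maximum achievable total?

8810

Rank by profit per m: SKU-116 27 > SKU-141 25 > SKU-108 23 > SKU-127 21 > SKU-117 19 > SKU-136 9 > SKU-155 3.
Give SKU-116 150 to hit its cap of 150 → 200 left.
Give SKU-141 80 to hit its cap of 80 → 120 left.
Only 120 left; SKU-108 takes them to reach 120.
Total = 27×150 + 23×120 + 25×80 = 8810.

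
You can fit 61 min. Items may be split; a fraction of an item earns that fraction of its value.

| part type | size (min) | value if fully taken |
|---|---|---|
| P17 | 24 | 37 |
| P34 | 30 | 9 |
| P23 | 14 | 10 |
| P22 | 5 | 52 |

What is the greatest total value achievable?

104.4

Best value per unit of size first: P22 52/5≈10.4, P17 37/24≈1.54, P23 10/14≈0.714, P34 9/30≈0.3.
Take all of P22 (5 min, value 52) ; 56 min left.
All 24 min of P17 fit (value 37) ; 32 remain.
P23: take in full, 14 min for value 10 ; 18 left.
Fill the last 18 min with part of P34: 18/30 of it earns 5.4.
Total value = 104.4.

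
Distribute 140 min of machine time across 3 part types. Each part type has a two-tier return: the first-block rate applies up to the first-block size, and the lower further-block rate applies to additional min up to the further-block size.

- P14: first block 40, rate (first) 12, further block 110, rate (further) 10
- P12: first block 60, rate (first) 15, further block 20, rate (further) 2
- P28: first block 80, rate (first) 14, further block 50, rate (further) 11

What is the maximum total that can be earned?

Rank every tier by rate: P12/first 15 > P28/first 14 > P14/first 12 > P28/second 11 > P14/second 10 > P12/second 2.
P12 first at 15: fill all 60 — 80 left.
Fill P28 first block (80 at 14) — 0 left.
Total = 15×60 + 14×80 = 2020.

2020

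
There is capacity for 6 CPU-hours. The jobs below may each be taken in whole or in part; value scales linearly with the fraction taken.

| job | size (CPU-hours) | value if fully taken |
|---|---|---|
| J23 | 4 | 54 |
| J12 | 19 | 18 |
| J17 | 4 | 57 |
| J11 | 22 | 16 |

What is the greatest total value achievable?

84

Rank by value-to-size ratio: J17 57/4≈14.2, J23 54/4≈13.5, J12 18/19≈0.947, J11 16/22≈0.727.
Take all of J17 (4 CPU-hours, value 57) ; 2 CPU-hours left.
Fill the last 2 CPU-hours with part of J23: 2/4 of it earns 27.
Total value = 84.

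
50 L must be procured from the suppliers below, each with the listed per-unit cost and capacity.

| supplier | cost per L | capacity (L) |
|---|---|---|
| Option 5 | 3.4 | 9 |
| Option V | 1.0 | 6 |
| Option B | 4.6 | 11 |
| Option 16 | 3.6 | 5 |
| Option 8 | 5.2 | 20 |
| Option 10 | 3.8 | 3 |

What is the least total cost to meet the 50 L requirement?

199.8

Fill from the cheapest supplier first.
Option V at 1.0: take all 6 L ; 44 still needed.
Option 5 at 3.4: take all 9 L ; 35 still needed.
Option 16 at 3.6: take all 5 L ; 30 still needed.
Take 3 from Option 10 at 3.8 ; need 27 more.
Option B (4.6): use full 11 ; 16 L to go.
Take 16 from Option 8 at 5.2 to finish.
Cost = 6×1.0 + 9×3.4 + 5×3.6 + 3×3.8 + 11×4.6 + 16×5.2 = 199.8.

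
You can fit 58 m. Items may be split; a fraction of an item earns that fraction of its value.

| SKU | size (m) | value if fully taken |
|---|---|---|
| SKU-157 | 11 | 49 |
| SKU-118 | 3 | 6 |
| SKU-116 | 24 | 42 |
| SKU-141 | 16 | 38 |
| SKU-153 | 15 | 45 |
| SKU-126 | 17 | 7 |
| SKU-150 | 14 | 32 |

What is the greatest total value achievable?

168

Best value per unit of size first: SKU-157 49/11≈4.45, SKU-153 45/15≈3, SKU-141 38/16≈2.38, SKU-150 32/14≈2.29, SKU-118 6/3≈2, SKU-116 42/24≈1.75, SKU-126 7/17≈0.412.
Take all of SKU-157 (11 m, value 49) → 47 m left.
Take all of SKU-153 (15 m, value 45) → 32 m left.
Take all of SKU-141 (16 m, value 38) → 16 m left.
All 14 m of SKU-150 fit (value 32) → 2 remain.
Fill the last 2 m with part of SKU-118: 2/3 of it earns 4.
Total value = 168.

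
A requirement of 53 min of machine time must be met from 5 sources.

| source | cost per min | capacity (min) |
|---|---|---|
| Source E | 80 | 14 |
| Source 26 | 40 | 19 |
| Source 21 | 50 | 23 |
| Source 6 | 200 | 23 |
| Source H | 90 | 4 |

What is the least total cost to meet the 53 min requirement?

Cheapest first:
Take 19 from Source 26 at 40 → need 34 more.
Take 23 from Source 21 at 50 → need 11 more.
Source E at 80: take 11 of its 14 → requirement met.
Source H, Source 6: unused.
Cost = 19×40 + 23×50 + 11×80 = 2790.

2790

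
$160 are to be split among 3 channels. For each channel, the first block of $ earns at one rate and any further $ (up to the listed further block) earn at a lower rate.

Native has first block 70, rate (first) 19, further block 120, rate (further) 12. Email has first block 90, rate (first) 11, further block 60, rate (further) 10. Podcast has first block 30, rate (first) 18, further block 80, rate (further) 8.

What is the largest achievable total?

Treat each block as its own option and order by rate: Native/T1 19 > Podcast/T1 18 > Native/T2 12 > Email/T1 11 > Email/T2 10 > Podcast/T2 8.
Native/T1 (19): +70 ; 90 left.
Fill Podcast T1 block (30 at 18) ; 60 left.
Native T2 at 12: only 60 left, fill 60.
Total = 19×70 + 18×30 + 12×60 = 2590.

2590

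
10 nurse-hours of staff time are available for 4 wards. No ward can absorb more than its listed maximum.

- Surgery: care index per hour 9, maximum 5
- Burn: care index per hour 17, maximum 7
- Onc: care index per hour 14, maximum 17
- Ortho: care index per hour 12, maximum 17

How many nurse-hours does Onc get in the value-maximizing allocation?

Highest care index per hour first: Burn 17 > Onc 14 > Ortho 12 > Surgery 9.
Burn takes 7 to reach its cap of 7 ; 3 left.
Only 3 left; Onc takes them to reach 3.

3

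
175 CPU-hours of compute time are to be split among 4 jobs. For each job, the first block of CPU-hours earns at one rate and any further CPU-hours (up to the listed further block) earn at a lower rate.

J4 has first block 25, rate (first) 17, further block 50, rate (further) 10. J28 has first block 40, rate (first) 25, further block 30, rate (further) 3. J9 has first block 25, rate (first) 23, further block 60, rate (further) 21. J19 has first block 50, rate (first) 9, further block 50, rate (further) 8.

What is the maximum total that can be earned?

3510

Treat each block as its own option and order by rate: J28/tier1 25 > J9/tier1 23 > J9/tier2 21 > J4/tier1 17 > J4/tier2 10 > J19/tier1 9 > J19/tier2 8 > J28/tier2 3.
J28 tier1 at 25: fill all 40 — 135 left.
J9/tier1 (23): +25 — 110 left.
J9/tier2 (21): +60 — 50 left.
Fill J4 tier1 block (25 at 17) — 25 left.
25 remain; put them into J4 tier2 at 10.
Total = 25×40 + 23×25 + 21×60 + 17×25 + 10×25 = 3510.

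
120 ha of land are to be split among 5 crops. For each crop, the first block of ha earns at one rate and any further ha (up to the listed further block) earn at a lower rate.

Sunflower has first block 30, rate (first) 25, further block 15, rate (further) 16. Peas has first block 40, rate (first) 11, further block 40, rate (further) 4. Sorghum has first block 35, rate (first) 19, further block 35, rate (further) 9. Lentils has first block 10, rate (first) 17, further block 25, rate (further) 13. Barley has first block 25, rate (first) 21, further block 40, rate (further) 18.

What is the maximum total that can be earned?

Order all 10 blocks by rate: Sunflower/tier1 25 > Barley/tier1 21 > Sorghum/tier1 19 > Barley/tier2 18 > Lentils/tier1 17 > Sunflower/tier2 16 > Lentils/tier2 13 > Peas/tier1 11 > Sorghum/tier2 9 > Peas/tier2 4.
Sunflower/tier1 (25): +30 → 90 left.
Fill Barley tier1 block (25 at 21) → 65 left.
Sorghum tier1 at 19: fill all 35 → 30 left.
30 remain; put them into Barley tier2 at 18.
Total = 25×30 + 21×25 + 19×35 + 18×30 = 2480.

2480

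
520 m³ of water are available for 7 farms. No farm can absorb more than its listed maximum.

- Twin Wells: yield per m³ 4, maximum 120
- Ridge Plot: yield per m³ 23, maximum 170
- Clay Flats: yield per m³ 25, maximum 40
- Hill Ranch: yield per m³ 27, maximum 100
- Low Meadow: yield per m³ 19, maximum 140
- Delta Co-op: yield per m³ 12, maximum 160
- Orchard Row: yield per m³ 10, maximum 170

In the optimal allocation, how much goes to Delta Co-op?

Rank by yield per m³: Hill Ranch 27 > Clay Flats 25 > Ridge Plot 23 > Low Meadow 19 > Delta Co-op 12 > Orchard Row 10 > Twin Wells 4.
Hill Ranch takes 100 to reach its cap of 100 — 420 left.
Give Clay Flats 40 to hit its cap of 40 — 380 left.
Give Ridge Plot 170 to hit its cap of 170 — 210 left.
Low Meadow: +140 to 140 (cap) — 70 left.
Delta Co-op has room for 160 but only 70 remain, so it gets 70.

70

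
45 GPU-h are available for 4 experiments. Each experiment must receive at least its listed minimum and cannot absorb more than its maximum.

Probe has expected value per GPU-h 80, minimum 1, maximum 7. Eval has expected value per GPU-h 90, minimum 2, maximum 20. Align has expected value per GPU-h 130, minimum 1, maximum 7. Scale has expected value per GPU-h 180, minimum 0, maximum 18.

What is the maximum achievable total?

Meeting every minimum uses 1+2+1+0 = 4 GPU-h, leaving 41.
Order the experiments by expected value per GPU-h: Scale 180 > Align 130 > Eval 90 > Probe 80.
Give Scale 18 more to hit its cap of 18 → 23 left.
Give Align 6 more to hit its cap of 7 → 17 left.
Only 17 left; Eval takes them to reach 19.
Total = 80×1 + 90×19 + 130×7 + 180×18 = 5940.

5940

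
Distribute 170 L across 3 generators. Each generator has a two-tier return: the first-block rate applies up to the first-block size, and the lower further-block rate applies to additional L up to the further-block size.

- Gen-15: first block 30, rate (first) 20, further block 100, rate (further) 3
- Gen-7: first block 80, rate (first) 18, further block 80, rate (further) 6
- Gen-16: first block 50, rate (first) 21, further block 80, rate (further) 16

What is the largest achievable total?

Rank every tier by rate: Gen-16/tier1 21 > Gen-15/tier1 20 > Gen-7/tier1 18 > Gen-16/tier2 16 > Gen-7/tier2 6 > Gen-15/tier2 3.
Fill Gen-16 tier1 block (50 at 21) ; 120 left.
Gen-15/tier1 (20): +30 ; 90 left.
Fill Gen-7 tier1 block (80 at 18) ; 10 left.
Gen-16 tier2 at 16: only 10 left, fill 10.
Total = 21×50 + 20×30 + 18×80 + 16×10 = 3250.

3250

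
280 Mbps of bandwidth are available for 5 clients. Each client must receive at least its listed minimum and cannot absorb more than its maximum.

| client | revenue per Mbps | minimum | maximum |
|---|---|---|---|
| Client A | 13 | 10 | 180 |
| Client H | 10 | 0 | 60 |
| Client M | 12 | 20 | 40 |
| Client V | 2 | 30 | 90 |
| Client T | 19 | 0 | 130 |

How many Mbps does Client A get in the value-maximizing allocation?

Meeting every minimum uses 10+0+20+30+0 = 60 Mbps, leaving 220.
Order the clients by revenue per Mbps: Client T 19 > Client A 13 > Client M 12 > Client H 10 > Client V 2.
Client T: +130 to 130 (cap) ; 90 left.
Client A: +90 (room for 170) → 100. Pool exhausted.

100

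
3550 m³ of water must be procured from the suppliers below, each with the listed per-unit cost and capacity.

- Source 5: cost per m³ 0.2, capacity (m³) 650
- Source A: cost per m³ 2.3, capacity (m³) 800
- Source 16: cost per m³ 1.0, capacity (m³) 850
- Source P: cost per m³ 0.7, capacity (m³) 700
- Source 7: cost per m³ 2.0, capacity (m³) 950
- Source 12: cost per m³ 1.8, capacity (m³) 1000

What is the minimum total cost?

3970

Use suppliers in increasing cost order.
Source 5 (0.2): use full 650 ; 2900 m³ to go.
Source P (0.7): use full 700 ; 2200 m³ to go.
Source 16 (1.0): use full 850 ; 1350 m³ to go.
Source 12 (1.8): use full 1000 ; 350 m³ to go.
Source 7 (2.0): take the remaining 350 ; done.
Source A: unused.
Cost = 650×0.2 + 700×0.7 + 850×1.0 + 1000×1.8 + 350×2.0 = 3970.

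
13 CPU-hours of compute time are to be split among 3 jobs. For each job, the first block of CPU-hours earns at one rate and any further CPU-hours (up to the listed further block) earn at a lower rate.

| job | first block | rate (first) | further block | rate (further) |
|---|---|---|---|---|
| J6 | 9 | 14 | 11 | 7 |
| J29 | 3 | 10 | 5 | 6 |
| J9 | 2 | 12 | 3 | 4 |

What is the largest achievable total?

Treat each block as its own option and order by rate: J6/tier1 14 > J9/tier1 12 > J29/tier1 10 > J6/tier2 7 > J29/tier2 6 > J9/tier2 4.
J6/tier1 (14): +9 → 4 left.
J9 tier1 at 12: fill all 2 → 2 left.
J29 tier1 at 10: only 2 left, fill 2.
Total = 14×9 + 12×2 + 10×2 = 170.

170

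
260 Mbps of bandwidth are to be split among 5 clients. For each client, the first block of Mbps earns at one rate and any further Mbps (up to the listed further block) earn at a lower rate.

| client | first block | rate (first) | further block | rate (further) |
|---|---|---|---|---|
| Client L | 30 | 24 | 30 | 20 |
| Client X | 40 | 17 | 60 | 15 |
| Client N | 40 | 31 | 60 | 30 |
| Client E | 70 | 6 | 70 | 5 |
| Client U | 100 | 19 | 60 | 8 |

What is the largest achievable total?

Rank every tier by rate: Client N/tier1 31 > Client N/tier2 30 > Client L/tier1 24 > Client L/tier2 20 > Client U/tier1 19 > Client X/tier1 17 > Client X/tier2 15 > Client U/tier2 8 > Client E/tier1 6 > Client E/tier2 5.
Fill Client N tier1 block (40 at 31) ; 220 left.
Fill Client N tier2 block (60 at 30) ; 160 left.
Client L tier1 at 24: fill all 30 ; 130 left.
Client L tier2 at 20: fill all 30 ; 100 left.
Fill Client U tier1 block (100 at 19) ; 0 left.
Total = 31×40 + 30×60 + 24×30 + 20×30 + 19×100 = 6260.

6260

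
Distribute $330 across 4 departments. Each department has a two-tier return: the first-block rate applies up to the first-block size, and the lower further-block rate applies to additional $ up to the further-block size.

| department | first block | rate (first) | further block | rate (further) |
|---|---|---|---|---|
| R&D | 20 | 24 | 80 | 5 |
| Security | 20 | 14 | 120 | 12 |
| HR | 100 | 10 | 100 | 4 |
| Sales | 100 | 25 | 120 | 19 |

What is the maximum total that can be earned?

Rank every tier by rate: Sales/T1 25 > R&D/T1 24 > Sales/T2 19 > Security/T1 14 > Security/T2 12 > HR/T1 10 > R&D/T2 5 > HR/T2 4.
Sales/T1 (25): +100 → 230 left.
R&D/T1 (24): +20 → 210 left.
Sales T2 at 19: fill all 120 → 90 left.
Security T1 at 14: fill all 20 → 70 left.
Security/T2: +70 of 120 at 12; pool empty.
Total = 25×100 + 24×20 + 19×120 + 14×20 + 12×70 = 6380.

6380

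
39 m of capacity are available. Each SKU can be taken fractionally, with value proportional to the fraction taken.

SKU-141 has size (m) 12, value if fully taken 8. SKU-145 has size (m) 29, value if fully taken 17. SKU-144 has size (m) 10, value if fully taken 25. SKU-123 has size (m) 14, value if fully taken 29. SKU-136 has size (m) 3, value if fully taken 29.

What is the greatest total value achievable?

91

Sort by value density: SKU-136 29/3≈9.67, SKU-144 25/10≈2.5, SKU-123 29/14≈2.07, SKU-141 8/12≈0.667, SKU-145 17/29≈0.586.
All 3 m of SKU-136 fit (value 29) — 36 remain.
SKU-144: take in full, 10 m for value 25 — 26 left.
All 14 m of SKU-123 fit (value 29) — 12 remain.
Take all of SKU-141 (12 m, value 8) — 0 m left.
Total value = 91.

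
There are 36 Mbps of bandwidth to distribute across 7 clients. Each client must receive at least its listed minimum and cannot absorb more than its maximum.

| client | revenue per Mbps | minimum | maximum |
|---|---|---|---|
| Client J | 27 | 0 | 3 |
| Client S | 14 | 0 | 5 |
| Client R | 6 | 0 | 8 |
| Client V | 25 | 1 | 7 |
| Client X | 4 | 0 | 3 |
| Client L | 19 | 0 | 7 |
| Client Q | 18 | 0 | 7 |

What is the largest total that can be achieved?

Meeting every minimum uses 0+0+0+1+0+0+0 = 1 Mbps, leaving 35.
Rank by revenue per Mbps: Client J 27 > Client V 25 > Client L 19 > Client Q 18 > Client S 14 > Client R 6 > Client X 4.
Client J takes 3 more to reach its cap of 3 — 32 left.
Client V takes 6 more to reach its cap of 7 — 26 left.
Client L: +7 to 7 (cap) — 19 left.
Client Q: +7 to 7 (cap) — 12 left.
Client S: +5 to 5 (cap) — 7 left.
Client R has room for 8 more but only 7 remain, so it gets 7.
Total = 27×3 + 14×5 + 6×7 + 25×7 + 19×7 + 18×7 = 627.

627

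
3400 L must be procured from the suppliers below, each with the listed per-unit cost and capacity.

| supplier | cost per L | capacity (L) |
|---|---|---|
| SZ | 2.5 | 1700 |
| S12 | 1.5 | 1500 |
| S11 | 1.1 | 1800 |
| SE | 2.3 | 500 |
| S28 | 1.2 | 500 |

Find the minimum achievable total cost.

4230

Cheapest first:
Take 1800 from S11 at 1.1 → need 1600 more.
Take 500 from S28 at 1.2 → need 1100 more.
S12 at 1.5: take 1100 of its 1500 → requirement met.
SE, SZ: unused.
Cost = 1800×1.1 + 500×1.2 + 1100×1.5 = 4230.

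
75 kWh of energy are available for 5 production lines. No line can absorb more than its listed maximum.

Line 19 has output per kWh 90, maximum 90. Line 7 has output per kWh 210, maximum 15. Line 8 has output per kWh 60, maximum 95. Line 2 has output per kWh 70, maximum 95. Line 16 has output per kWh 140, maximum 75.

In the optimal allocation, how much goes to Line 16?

60

Rank by output per kWh: Line 7 210 > Line 16 140 > Line 19 90 > Line 2 70 > Line 8 60.
Give Line 7 15 to hit its cap of 15 — 60 left.
Line 16: +60 (room for 75) → 60. Pool exhausted.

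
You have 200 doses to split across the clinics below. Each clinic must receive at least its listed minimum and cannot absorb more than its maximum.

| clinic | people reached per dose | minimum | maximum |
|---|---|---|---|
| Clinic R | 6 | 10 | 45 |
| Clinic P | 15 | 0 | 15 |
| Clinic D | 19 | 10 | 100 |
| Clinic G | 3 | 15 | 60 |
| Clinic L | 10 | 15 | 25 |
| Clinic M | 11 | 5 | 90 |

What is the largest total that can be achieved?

2875

Meeting every minimum uses 10+0+10+15+15+5 = 55 doses, leaving 145.
Highest people reached per dose first: Clinic D 19 > Clinic P 15 > Clinic M 11 > Clinic L 10 > Clinic R 6 > Clinic G 3.
Give Clinic D 90 more to hit its cap of 100 → 55 left.
Give Clinic P 15 more to hit its cap of 15 → 40 left.
Clinic M has room for 85 more but only 40 remain, so it gets 45.
Total = 6×10 + 15×15 + 19×100 + 3×15 + 10×15 + 11×45 = 2875.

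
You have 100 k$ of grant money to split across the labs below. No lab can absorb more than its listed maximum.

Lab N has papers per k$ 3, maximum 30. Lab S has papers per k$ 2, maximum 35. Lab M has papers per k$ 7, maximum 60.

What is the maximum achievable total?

Highest papers per k$ first: Lab M 7 > Lab N 3 > Lab S 2.
Lab M: +60 to 60 (cap) → 40 left.
Lab N: +30 to 30 (cap) → 10 left.
Lab S has room for 35 but only 10 remain, so it gets 10.
Total = 3×30 + 2×10 + 7×60 = 530.

530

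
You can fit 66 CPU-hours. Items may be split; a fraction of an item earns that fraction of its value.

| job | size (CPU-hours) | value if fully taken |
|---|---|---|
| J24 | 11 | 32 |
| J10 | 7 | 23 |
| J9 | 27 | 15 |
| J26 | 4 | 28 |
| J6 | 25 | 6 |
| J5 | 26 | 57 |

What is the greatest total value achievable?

150

Best value per unit of size first: J26 28/4≈7, J10 23/7≈3.29, J24 32/11≈2.91, J5 57/26≈2.19, J9 15/27≈0.556, J6 6/25≈0.24.
Take all of J26 (4 CPU-hours, value 28) → 62 CPU-hours left.
All 7 CPU-hours of J10 fit (value 23) → 55 remain.
Take all of J24 (11 CPU-hours, value 32) → 44 CPU-hours left.
J5: take in full, 26 CPU-hours for value 57 → 18 left.
Fill the last 18 CPU-hours with part of J9: 18/27 of it earns 10.
Total value = 150.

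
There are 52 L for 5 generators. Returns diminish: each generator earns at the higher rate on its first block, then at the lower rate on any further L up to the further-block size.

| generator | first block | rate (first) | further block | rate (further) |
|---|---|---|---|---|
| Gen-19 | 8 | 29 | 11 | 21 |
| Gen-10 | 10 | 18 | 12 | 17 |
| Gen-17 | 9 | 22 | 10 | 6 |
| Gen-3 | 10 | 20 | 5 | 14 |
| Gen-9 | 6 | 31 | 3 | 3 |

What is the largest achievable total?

Order all 10 blocks by rate: Gen-9/first 31 > Gen-19/first 29 > Gen-17/first 22 > Gen-19/second 21 > Gen-3/first 20 > Gen-10/first 18 > Gen-10/second 17 > Gen-3/second 14 > Gen-17/second 6 > Gen-9/second 3.
Gen-9 first at 31: fill all 6 → 46 left.
Fill Gen-19 first block (8 at 29) → 38 left.
Gen-17 first at 22: fill all 9 → 29 left.
Fill Gen-19 second block (11 at 21) → 18 left.
Gen-3/first (20): +10 → 8 left.
Gen-10 first at 18: only 8 left, fill 8.
Total = 31×6 + 29×8 + 22×9 + 21×11 + 20×10 + 18×8 = 1191.

1191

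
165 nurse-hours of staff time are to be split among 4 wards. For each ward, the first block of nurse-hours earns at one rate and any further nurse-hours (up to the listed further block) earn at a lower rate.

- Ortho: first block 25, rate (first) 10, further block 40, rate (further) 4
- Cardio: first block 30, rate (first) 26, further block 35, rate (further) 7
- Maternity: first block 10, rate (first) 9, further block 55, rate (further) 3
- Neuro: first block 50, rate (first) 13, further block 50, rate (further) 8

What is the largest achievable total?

Rank every tier by rate: Cardio/first 26 > Neuro/first 13 > Ortho/first 10 > Maternity/first 9 > Neuro/second 8 > Cardio/second 7 > Ortho/second 4 > Maternity/second 3.
Cardio/first (26): +30 — 135 left.
Fill Neuro first block (50 at 13) — 85 left.
Ortho first at 10: fill all 25 — 60 left.
Fill Maternity first block (10 at 9) — 50 left.
Neuro second at 8: fill all 50 — 0 left.
Total = 26×30 + 13×50 + 10×25 + 9×10 + 8×50 = 2170.

2170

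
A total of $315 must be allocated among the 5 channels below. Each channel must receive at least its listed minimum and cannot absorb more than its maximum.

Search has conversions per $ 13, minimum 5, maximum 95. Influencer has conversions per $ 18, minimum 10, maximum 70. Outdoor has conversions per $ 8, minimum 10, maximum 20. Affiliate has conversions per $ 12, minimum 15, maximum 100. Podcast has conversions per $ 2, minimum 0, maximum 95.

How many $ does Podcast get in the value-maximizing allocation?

Meeting every minimum uses 5+10+10+15+0 = 40 $, leaving 275.
Rank by conversions per $: Influencer 18 > Search 13 > Affiliate 12 > Outdoor 8 > Podcast 2.
Influencer takes 60 more to reach its cap of 70 → 215 left.
Give Search 90 more to hit its cap of 95 → 125 left.
Affiliate: +85 to 100 (cap) → 40 left.
Give Outdoor 10 more to hit its cap of 20 → 30 left.
Podcast: +30 (room for 95) → 30. Pool exhausted.

30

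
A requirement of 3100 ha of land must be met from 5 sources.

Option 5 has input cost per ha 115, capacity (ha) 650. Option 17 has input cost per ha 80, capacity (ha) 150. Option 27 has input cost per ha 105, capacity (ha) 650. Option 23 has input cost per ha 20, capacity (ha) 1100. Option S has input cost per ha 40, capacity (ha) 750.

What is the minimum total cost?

Cheapest first:
Option 23 at 20: take all 1100 ha — 2000 still needed.
Take 750 from Option S at 40 — need 1250 more.
Take 150 from Option 17 at 80 — need 1100 more.
Option 27 at 105: take all 650 ha — 450 still needed.
Option 5 at 115: take 450 of its 650 — requirement met.
Cost = 1100×20 + 750×40 + 150×80 + 650×105 + 450×115 = 184000.

184000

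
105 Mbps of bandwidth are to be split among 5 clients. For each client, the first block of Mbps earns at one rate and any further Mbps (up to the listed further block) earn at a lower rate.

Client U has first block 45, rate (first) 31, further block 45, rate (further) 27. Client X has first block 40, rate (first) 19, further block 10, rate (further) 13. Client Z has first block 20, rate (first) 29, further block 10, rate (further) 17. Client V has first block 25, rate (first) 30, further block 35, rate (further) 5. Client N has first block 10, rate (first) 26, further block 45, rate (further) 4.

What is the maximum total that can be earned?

Rank every tier by rate: Client U/first 31 > Client V/first 30 > Client Z/first 29 > Client U/second 27 > Client N/first 26 > Client X/first 19 > Client Z/second 17 > Client X/second 13 > Client V/second 5 > Client N/second 4.
Client U first at 31: fill all 45 — 60 left.
Client V/first (30): +25 — 35 left.
Client Z/first (29): +20 — 15 left.
15 remain; put them into Client U second at 27.
Total = 31×45 + 30×25 + 29×20 + 27×15 = 3130.

3130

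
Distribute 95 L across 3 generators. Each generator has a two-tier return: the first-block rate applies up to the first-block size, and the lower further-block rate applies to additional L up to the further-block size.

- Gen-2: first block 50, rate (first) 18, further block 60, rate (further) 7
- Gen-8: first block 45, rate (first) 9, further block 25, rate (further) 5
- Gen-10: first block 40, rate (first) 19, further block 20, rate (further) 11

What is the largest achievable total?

1715

Treat each block as its own option and order by rate: Gen-10/T1 19 > Gen-2/T1 18 > Gen-10/T2 11 > Gen-8/T1 9 > Gen-2/T2 7 > Gen-8/T2 5.
Gen-10 T1 at 19: fill all 40 ; 55 left.
Gen-2 T1 at 18: fill all 50 ; 5 left.
Gen-10/T2: +5 of 20 at 11; pool empty.
Total = 19×40 + 18×50 + 11×5 = 1715.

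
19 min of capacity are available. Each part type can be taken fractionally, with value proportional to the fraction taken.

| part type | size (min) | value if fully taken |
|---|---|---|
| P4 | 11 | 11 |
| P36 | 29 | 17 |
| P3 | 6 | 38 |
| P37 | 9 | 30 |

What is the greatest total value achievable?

72

Rank by value-to-size ratio: P3 38/6≈6.33, P37 30/9≈3.33, P4 11/11≈1, P36 17/29≈0.586.
P3: take in full, 6 min for value 38 — 13 left.
All 9 min of P37 fit (value 30) — 4 remain.
Fill the last 4 min with part of P4: 4/11 of it earns 4.
Total value = 72.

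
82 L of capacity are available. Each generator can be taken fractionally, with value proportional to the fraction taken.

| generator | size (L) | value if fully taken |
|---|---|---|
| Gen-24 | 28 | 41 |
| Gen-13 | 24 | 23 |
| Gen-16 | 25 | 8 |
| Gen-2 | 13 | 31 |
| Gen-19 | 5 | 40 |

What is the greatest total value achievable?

Rank by value-to-size ratio: Gen-19 40/5≈8, Gen-2 31/13≈2.38, Gen-24 41/28≈1.46, Gen-13 23/24≈0.958, Gen-16 8/25≈0.32.
Take all of Gen-19 (5 L, value 40) → 77 L left.
Gen-2: take in full, 13 L for value 31 → 64 left.
Gen-24: take in full, 28 L for value 41 → 36 left.
All 24 L of Gen-13 fit (value 23) → 12 remain.
Only 12 L remain; take 12/25 of Gen-16 for value 8×12/25 = 3.84.
Total value = 138.84.

138.84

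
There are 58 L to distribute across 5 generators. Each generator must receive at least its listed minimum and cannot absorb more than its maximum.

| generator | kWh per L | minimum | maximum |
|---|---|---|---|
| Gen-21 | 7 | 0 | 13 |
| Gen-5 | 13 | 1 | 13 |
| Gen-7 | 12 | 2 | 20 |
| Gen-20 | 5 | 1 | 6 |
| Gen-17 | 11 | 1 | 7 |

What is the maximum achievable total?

Meeting every minimum uses 0+1+2+1+1 = 5 L, leaving 53.
Highest kWh per L first: Gen-5 13 > Gen-7 12 > Gen-17 11 > Gen-21 7 > Gen-20 5.
Gen-5: +12 to 13 (cap) → 41 left.
Gen-7 takes 18 more to reach its cap of 20 → 23 left.
Gen-17: +6 to 7 (cap) → 17 left.
Gen-21 takes 13 more to reach its cap of 13 → 4 left.
Gen-20: +4 (room for 5) → 5. Pool exhausted.
Total = 7×13 + 13×13 + 12×20 + 5×5 + 11×7 = 602.

602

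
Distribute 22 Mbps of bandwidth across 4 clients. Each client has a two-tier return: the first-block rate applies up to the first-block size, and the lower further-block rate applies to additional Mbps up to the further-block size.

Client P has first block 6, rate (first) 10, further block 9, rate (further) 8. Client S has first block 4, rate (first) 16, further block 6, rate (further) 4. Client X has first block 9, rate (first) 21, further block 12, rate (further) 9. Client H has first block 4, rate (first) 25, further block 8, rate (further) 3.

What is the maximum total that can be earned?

Order all 8 blocks by rate: Client H/T1 25 > Client X/T1 21 > Client S/T1 16 > Client P/T1 10 > Client X/T2 9 > Client P/T2 8 > Client S/T2 4 > Client H/T2 3.
Client H/T1 (25): +4 ; 18 left.
Client X T1 at 21: fill all 9 ; 9 left.
Client S T1 at 16: fill all 4 ; 5 left.
Client P/T1: +5 of 6 at 10; pool empty.
Total = 25×4 + 21×9 + 16×4 + 10×5 = 403.

403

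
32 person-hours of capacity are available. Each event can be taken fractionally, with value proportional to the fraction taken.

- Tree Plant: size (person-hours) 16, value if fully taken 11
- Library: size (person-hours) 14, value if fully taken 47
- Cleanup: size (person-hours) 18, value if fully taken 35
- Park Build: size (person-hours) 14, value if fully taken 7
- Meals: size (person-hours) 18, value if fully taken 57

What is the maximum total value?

104

Sort by value density: Library 47/14≈3.36, Meals 57/18≈3.17, Cleanup 35/18≈1.94, Tree Plant 11/16≈0.688, Park Build 7/14≈0.5.
Take all of Library (14 person-hours, value 47) ; 18 person-hours left.
All 18 person-hours of Meals fit (value 57) ; 0 remain.
Total value = 104.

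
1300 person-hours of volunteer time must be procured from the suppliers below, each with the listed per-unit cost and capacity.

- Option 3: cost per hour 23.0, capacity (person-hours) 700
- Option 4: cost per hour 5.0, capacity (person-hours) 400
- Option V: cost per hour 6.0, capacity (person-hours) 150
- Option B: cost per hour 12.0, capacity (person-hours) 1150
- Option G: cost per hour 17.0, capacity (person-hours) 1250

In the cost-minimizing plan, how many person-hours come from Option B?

Use suppliers in increasing cost order.
Option 4 at 5.0: take all 400 person-hours ; 900 still needed.
Take 150 from Option V at 6.0 ; need 750 more.
Option B (12.0): take the remaining 750 ; done.
Option G, Option 3: unused.

750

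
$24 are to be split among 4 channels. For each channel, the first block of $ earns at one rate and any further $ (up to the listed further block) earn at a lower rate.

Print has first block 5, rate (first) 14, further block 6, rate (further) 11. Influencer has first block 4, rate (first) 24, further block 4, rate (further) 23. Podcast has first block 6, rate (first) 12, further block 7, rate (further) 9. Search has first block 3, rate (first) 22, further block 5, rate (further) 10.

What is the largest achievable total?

418

Treat each block as its own option and order by rate: Influencer/first 24 > Influencer/second 23 > Search/first 22 > Print/first 14 > Podcast/first 12 > Print/second 11 > Search/second 10 > Podcast/second 9.
Influencer/first (24): +4 ; 20 left.
Influencer/second (23): +4 ; 16 left.
Search/first (22): +3 ; 13 left.
Print first at 14: fill all 5 ; 8 left.
Fill Podcast first block (6 at 12) ; 2 left.
Print/second: +2 of 6 at 11; pool empty.
Total = 24×4 + 23×4 + 22×3 + 14×5 + 12×6 + 11×2 = 418.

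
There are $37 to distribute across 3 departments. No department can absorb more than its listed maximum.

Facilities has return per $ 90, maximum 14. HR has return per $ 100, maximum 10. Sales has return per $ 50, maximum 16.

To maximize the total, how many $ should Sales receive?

Highest return per $ first: HR 100 > Facilities 90 > Sales 50.
HR takes 10 to reach its cap of 10 → 27 left.
Give Facilities 14 to hit its cap of 14 → 13 left.
Only 13 left; Sales takes them to reach 13.

13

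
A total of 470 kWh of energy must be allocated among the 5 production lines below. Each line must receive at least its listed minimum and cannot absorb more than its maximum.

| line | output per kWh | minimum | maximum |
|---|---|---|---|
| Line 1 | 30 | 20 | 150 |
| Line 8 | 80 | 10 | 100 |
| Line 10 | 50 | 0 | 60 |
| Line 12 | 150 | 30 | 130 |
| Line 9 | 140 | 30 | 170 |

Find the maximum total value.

Meeting every minimum uses 20+10+0+30+30 = 90 kWh, leaving 380.
Highest output per kWh first: Line 12 150 > Line 9 140 > Line 8 80 > Line 10 50 > Line 1 30.
Line 12 takes 100 more to reach its cap of 130 — 280 left.
Line 9 takes 140 more to reach its cap of 170 — 140 left.
Line 8: +90 to 100 (cap) — 50 left.
Only 50 left; Line 10 takes them to reach 50.
Total = 30×20 + 80×100 + 50×50 + 150×130 + 140×170 = 54400.

54400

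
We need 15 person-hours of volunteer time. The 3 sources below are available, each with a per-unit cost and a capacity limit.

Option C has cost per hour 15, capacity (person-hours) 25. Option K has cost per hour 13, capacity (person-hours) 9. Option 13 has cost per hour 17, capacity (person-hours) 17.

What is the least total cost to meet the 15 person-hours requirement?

Cheapest first:
Take 9 from Option K at 13 ; need 6 more.
Option C (15): take the remaining 6 ; done.
Option 13: unused.
Cost = 9×13 + 6×15 = 207.

207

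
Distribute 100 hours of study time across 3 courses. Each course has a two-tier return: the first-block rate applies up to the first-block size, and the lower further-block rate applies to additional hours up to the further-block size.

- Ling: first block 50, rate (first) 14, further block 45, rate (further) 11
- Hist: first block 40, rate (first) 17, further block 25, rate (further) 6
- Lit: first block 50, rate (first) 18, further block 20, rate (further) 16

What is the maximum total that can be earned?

1740

Rank every tier by rate: Lit/tier1 18 > Hist/tier1 17 > Lit/tier2 16 > Ling/tier1 14 > Ling/tier2 11 > Hist/tier2 6.
Lit/tier1 (18): +50 → 50 left.
Hist/tier1 (17): +40 → 10 left.
Lit tier2 at 16: only 10 left, fill 10.
Total = 18×50 + 17×40 + 16×10 = 1740.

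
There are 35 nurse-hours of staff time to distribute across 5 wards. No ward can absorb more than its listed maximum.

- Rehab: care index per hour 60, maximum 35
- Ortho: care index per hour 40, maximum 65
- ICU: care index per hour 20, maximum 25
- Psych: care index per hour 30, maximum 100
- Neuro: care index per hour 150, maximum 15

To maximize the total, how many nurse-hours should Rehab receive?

20

Highest care index per hour first: Neuro 150 > Rehab 60 > Ortho 40 > Psych 30 > ICU 20.
Neuro takes 15 to reach its cap of 15 — 20 left.
Rehab has room for 35 but only 20 remain, so it gets 20.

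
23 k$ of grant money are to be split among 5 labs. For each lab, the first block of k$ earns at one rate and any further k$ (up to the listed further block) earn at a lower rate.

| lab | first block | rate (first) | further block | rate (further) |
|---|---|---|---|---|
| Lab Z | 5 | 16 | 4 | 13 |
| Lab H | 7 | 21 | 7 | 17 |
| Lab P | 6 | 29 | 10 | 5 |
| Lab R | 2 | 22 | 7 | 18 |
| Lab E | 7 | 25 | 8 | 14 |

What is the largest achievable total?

558

Treat each block as its own option and order by rate: Lab P/tier1 29 > Lab E/tier1 25 > Lab R/tier1 22 > Lab H/tier1 21 > Lab R/tier2 18 > Lab H/tier2 17 > Lab Z/tier1 16 > Lab E/tier2 14 > Lab Z/tier2 13 > Lab P/tier2 5.
Lab P tier1 at 29: fill all 6 → 17 left.
Fill Lab E tier1 block (7 at 25) → 10 left.
Lab R/tier1 (22): +2 → 8 left.
Lab H/tier1 (21): +7 → 1 left.
1 remain; put them into Lab R tier2 at 18.
Total = 29×6 + 25×7 + 22×2 + 21×7 + 18×1 = 558.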